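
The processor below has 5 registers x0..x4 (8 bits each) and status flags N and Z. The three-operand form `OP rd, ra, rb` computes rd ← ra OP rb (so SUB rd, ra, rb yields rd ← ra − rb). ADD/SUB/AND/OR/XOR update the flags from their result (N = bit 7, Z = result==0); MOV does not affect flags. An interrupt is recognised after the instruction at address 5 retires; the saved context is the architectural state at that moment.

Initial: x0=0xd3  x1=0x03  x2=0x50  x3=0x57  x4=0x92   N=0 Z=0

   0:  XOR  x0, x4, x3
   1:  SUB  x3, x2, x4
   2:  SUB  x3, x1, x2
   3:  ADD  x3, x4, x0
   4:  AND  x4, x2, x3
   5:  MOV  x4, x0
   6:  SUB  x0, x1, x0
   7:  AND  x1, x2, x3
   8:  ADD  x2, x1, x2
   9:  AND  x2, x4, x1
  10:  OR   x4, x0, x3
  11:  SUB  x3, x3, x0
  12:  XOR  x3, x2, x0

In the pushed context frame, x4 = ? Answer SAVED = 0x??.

SAVED = 0xc5

after  0: x0=0xc5 x1=0x03 x2=0x50 x3=0x57 x4=0x92  N=1 Z=0
after  1: x0=0xc5 x1=0x03 x2=0x50 x3=0xbe x4=0x92  N=1 Z=0
after  2: x0=0xc5 x1=0x03 x2=0x50 x3=0xb3 x4=0x92  N=1 Z=0
after  3: x0=0xc5 x1=0x03 x2=0x50 x3=0x57 x4=0x92  N=0 Z=0
after  4: x0=0xc5 x1=0x03 x2=0x50 x3=0x57 x4=0x50  N=0 Z=0
after  5: x0=0xc5 x1=0x03 x2=0x50 x3=0x57 x4=0xc5  N=0 Z=0
-- IRQ taken; context saved, return-PC = 6 --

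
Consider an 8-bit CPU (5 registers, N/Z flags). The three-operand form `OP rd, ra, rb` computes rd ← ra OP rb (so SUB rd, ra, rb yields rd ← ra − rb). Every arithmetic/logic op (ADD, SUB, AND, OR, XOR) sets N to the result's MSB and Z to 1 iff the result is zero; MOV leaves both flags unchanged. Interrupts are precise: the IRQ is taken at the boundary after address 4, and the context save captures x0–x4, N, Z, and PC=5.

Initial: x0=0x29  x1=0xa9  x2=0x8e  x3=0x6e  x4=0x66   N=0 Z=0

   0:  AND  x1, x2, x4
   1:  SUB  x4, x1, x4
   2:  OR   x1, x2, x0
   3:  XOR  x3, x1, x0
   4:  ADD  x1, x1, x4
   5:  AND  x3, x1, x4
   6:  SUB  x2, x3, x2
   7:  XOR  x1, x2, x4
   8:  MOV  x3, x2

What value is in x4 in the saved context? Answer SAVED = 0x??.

SAVED = 0xa0

after  0: x0=0x29 x1=0x06 x2=0x8e x3=0x6e x4=0x66  N=0 Z=0
after  1: x0=0x29 x1=0x06 x2=0x8e x3=0x6e x4=0xa0  N=1 Z=0
after  2: x0=0x29 x1=0xaf x2=0x8e x3=0x6e x4=0xa0  N=1 Z=0
after  3: x0=0x29 x1=0xaf x2=0x8e x3=0x86 x4=0xa0  N=1 Z=0
after  4: x0=0x29 x1=0x4f x2=0x8e x3=0x86 x4=0xa0  N=0 Z=0
-- IRQ taken; context saved, return-PC = 5 --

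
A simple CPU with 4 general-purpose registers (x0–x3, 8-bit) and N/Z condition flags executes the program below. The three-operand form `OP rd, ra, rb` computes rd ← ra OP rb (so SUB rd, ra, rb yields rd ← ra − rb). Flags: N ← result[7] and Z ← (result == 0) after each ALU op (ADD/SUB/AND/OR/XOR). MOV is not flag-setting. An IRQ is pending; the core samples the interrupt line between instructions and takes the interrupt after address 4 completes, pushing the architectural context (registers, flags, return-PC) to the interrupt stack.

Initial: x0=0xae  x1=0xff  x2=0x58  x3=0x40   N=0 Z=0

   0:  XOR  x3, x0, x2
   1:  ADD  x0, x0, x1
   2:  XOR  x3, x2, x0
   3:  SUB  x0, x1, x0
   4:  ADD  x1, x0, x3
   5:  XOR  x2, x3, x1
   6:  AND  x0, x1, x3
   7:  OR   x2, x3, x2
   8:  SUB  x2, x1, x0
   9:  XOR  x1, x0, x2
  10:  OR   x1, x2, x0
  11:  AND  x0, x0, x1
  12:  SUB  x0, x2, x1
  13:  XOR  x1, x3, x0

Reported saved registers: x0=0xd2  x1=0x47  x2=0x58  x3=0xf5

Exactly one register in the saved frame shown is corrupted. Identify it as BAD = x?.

BAD = x0

after  0: x0=0xae x1=0xff x2=0x58 x3=0xf6  N=1 Z=0
after  1: x0=0xad x1=0xff x2=0x58 x3=0xf6  N=1 Z=0
after  2: x0=0xad x1=0xff x2=0x58 x3=0xf5  N=1 Z=0
after  3: x0=0x52 x1=0xff x2=0x58 x3=0xf5  N=0 Z=0
after  4: x0=0x52 x1=0x47 x2=0x58 x3=0xf5  N=0 Z=0
-- IRQ taken; context saved, return-PC = 5 --
mismatch: x0: reported 0xd2 vs actual 0x52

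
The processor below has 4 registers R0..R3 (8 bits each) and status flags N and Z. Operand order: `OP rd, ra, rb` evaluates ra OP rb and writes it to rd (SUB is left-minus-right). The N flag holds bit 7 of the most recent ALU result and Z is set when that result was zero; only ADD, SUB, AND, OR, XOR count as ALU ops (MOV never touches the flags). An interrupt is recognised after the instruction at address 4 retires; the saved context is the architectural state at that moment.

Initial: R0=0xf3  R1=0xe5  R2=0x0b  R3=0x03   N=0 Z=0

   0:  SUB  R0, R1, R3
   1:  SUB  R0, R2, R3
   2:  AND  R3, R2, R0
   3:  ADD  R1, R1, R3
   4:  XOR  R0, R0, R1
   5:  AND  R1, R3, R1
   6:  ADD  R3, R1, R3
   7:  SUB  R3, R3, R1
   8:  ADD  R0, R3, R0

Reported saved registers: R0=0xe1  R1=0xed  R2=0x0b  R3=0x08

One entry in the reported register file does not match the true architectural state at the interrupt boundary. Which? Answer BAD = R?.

BAD = R0

after  0: R0=0xe2 R1=0xe5 R2=0x0b R3=0x03  N=1 Z=0
after  1: R0=0x08 R1=0xe5 R2=0x0b R3=0x03  N=0 Z=0
after  2: R0=0x08 R1=0xe5 R2=0x0b R3=0x08  N=0 Z=0
after  3: R0=0x08 R1=0xed R2=0x0b R3=0x08  N=1 Z=0
after  4: R0=0xe5 R1=0xed R2=0x0b R3=0x08  N=1 Z=0
-- IRQ taken; context saved, return-PC = 5 --
mismatch: R0: reported 0xe1 vs actual 0xe5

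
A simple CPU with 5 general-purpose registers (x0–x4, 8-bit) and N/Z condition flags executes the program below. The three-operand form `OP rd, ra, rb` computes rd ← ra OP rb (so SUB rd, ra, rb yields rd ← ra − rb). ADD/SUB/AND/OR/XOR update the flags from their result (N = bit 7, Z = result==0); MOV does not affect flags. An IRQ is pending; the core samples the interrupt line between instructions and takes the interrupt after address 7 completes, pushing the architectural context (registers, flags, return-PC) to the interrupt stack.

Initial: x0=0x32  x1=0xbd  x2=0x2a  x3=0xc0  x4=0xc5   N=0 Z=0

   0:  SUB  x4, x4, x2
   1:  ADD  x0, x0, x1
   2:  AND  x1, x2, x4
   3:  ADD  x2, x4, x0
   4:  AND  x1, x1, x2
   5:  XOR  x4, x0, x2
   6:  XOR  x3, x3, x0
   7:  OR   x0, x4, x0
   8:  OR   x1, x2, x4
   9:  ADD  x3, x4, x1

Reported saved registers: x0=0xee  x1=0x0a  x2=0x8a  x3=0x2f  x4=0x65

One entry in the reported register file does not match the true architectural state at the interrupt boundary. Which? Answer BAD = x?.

after  0: x0=0x32 x1=0xbd x2=0x2a x3=0xc0 x4=0x9b  N=1 Z=0
after  1: x0=0xef x1=0xbd x2=0x2a x3=0xc0 x4=0x9b  N=1 Z=0
after  2: x0=0xef x1=0x0a x2=0x2a x3=0xc0 x4=0x9b  N=0 Z=0
after  3: x0=0xef x1=0x0a x2=0x8a x3=0xc0 x4=0x9b  N=1 Z=0
after  4: x0=0xef x1=0x0a x2=0x8a x3=0xc0 x4=0x9b  N=0 Z=0
after  5: x0=0xef x1=0x0a x2=0x8a x3=0xc0 x4=0x65  N=0 Z=0
after  6: x0=0xef x1=0x0a x2=0x8a x3=0x2f x4=0x65  N=0 Z=0
after  7: x0=0xef x1=0x0a x2=0x8a x3=0x2f x4=0x65  N=1 Z=0
-- IRQ taken; context saved, return-PC = 8 --
mismatch: x0: reported 0xee vs actual 0xef

BAD = x0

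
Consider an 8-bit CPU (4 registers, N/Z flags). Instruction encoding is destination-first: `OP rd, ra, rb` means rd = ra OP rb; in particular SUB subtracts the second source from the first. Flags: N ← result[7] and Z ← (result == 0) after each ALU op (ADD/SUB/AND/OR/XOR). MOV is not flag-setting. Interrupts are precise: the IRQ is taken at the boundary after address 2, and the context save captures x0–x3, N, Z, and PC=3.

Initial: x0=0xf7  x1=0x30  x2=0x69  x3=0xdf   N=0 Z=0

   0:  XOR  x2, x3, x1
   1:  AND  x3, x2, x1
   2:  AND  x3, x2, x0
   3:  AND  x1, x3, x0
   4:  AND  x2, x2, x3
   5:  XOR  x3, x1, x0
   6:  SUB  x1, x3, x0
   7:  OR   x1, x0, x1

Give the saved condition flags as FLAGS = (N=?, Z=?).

FLAGS = (N=1, Z=0)

after  0: x0=0xf7 x1=0x30 x2=0xef x3=0xdf  N=1 Z=0
after  1: x0=0xf7 x1=0x30 x2=0xef x3=0x20  N=0 Z=0
after  2: x0=0xf7 x1=0x30 x2=0xef x3=0xe7  N=1 Z=0
-- IRQ taken; context saved, return-PC = 3 --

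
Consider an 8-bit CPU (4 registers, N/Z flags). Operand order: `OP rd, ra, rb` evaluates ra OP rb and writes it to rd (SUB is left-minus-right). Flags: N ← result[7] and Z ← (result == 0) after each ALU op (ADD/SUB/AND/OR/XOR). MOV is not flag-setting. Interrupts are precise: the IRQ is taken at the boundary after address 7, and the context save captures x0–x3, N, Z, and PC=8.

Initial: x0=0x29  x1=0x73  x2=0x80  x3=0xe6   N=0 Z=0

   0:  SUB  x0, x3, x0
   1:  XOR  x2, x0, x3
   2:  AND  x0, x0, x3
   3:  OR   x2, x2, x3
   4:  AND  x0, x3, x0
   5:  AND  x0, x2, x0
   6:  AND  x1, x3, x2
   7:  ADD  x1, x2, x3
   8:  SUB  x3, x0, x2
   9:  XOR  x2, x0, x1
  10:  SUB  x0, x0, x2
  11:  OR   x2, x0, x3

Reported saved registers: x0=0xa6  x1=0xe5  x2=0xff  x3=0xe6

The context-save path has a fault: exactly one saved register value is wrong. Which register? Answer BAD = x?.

BAD = x0

after  0: x0=0xbd x1=0x73 x2=0x80 x3=0xe6  N=1 Z=0
after  1: x0=0xbd x1=0x73 x2=0x5b x3=0xe6  N=0 Z=0
after  2: x0=0xa4 x1=0x73 x2=0x5b x3=0xe6  N=1 Z=0
after  3: x0=0xa4 x1=0x73 x2=0xff x3=0xe6  N=1 Z=0
after  4: x0=0xa4 x1=0x73 x2=0xff x3=0xe6  N=1 Z=0
after  5: x0=0xa4 x1=0x73 x2=0xff x3=0xe6  N=1 Z=0
after  6: x0=0xa4 x1=0xe6 x2=0xff x3=0xe6  N=1 Z=0
after  7: x0=0xa4 x1=0xe5 x2=0xff x3=0xe6  N=1 Z=0
-- IRQ taken; context saved, return-PC = 8 --
mismatch: x0: reported 0xa6 vs actual 0xa4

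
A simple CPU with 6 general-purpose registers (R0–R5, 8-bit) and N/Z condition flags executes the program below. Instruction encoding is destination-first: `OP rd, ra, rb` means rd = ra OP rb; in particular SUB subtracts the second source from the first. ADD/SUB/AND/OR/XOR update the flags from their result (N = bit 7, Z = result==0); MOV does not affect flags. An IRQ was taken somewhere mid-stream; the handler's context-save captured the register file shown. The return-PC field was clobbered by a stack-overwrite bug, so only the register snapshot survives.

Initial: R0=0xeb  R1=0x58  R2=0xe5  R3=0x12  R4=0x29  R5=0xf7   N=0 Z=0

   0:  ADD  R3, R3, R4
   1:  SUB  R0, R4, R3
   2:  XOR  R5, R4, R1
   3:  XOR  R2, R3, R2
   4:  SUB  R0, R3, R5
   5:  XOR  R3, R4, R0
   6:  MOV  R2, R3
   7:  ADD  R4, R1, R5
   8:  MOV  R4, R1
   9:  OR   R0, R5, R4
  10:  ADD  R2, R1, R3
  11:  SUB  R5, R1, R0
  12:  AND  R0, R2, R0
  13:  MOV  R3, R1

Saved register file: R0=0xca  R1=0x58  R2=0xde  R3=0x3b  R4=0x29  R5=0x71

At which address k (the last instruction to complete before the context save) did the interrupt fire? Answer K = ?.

after  0: R0=0xeb R1=0x58 R2=0xe5 R3=0x3b R4=0x29 R5=0xf7  N=0 Z=0
after  1: R0=0xee R1=0x58 R2=0xe5 R3=0x3b R4=0x29 R5=0xf7  N=1 Z=0
after  2: R0=0xee R1=0x58 R2=0xe5 R3=0x3b R4=0x29 R5=0x71  N=0 Z=0
after  3: R0=0xee R1=0x58 R2=0xde R3=0x3b R4=0x29 R5=0x71  N=1 Z=0
after  4: R0=0xca R1=0x58 R2=0xde R3=0x3b R4=0x29 R5=0x71  N=1 Z=0
-- IRQ taken; context saved, return-PC = 5 --

K = 4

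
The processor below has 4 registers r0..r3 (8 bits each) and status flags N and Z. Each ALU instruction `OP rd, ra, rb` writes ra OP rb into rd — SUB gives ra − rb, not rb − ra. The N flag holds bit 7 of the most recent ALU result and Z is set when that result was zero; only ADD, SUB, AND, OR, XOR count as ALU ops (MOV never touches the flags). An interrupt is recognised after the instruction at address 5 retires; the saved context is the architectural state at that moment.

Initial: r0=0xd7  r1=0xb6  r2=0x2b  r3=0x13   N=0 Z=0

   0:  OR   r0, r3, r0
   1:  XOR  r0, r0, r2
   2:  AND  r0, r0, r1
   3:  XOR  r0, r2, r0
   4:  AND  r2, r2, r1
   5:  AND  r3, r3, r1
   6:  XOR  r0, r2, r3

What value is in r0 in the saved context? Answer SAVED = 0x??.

after  0: r0=0xd7 r1=0xb6 r2=0x2b r3=0x13  N=1 Z=0
after  1: r0=0xfc r1=0xb6 r2=0x2b r3=0x13  N=1 Z=0
after  2: r0=0xb4 r1=0xb6 r2=0x2b r3=0x13  N=1 Z=0
after  3: r0=0x9f r1=0xb6 r2=0x2b r3=0x13  N=1 Z=0
after  4: r0=0x9f r1=0xb6 r2=0x22 r3=0x13  N=0 Z=0
after  5: r0=0x9f r1=0xb6 r2=0x22 r3=0x12  N=0 Z=0
-- IRQ taken; context saved, return-PC = 6 --

SAVED = 0x9f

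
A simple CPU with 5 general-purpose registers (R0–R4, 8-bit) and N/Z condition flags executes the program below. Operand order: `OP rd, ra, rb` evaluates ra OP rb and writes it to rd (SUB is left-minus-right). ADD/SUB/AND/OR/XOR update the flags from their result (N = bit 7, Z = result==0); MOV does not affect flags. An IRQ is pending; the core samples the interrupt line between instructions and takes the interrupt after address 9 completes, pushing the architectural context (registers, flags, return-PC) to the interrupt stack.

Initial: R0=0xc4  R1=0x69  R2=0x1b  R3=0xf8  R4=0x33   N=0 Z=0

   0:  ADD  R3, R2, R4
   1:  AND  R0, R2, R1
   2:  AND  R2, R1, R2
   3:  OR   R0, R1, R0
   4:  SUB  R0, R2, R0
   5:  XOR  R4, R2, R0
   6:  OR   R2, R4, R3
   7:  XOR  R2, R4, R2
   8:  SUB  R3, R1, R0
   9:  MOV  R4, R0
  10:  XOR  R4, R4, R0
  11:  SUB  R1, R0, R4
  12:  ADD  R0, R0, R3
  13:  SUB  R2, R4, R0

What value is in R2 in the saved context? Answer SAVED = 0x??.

SAVED = 0x46

after  0: R0=0xc4 R1=0x69 R2=0x1b R3=0x4e R4=0x33  N=0 Z=0
after  1: R0=0x09 R1=0x69 R2=0x1b R3=0x4e R4=0x33  N=0 Z=0
after  2: R0=0x09 R1=0x69 R2=0x09 R3=0x4e R4=0x33  N=0 Z=0
after  3: R0=0x69 R1=0x69 R2=0x09 R3=0x4e R4=0x33  N=0 Z=0
after  4: R0=0xa0 R1=0x69 R2=0x09 R3=0x4e R4=0x33  N=1 Z=0
after  5: R0=0xa0 R1=0x69 R2=0x09 R3=0x4e R4=0xa9  N=1 Z=0
after  6: R0=0xa0 R1=0x69 R2=0xef R3=0x4e R4=0xa9  N=1 Z=0
after  7: R0=0xa0 R1=0x69 R2=0x46 R3=0x4e R4=0xa9  N=0 Z=0
after  8: R0=0xa0 R1=0x69 R2=0x46 R3=0xc9 R4=0xa9  N=1 Z=0
after  9: R0=0xa0 R1=0x69 R2=0x46 R3=0xc9 R4=0xa0  N=1 Z=0
-- IRQ taken; context saved, return-PC = 10 --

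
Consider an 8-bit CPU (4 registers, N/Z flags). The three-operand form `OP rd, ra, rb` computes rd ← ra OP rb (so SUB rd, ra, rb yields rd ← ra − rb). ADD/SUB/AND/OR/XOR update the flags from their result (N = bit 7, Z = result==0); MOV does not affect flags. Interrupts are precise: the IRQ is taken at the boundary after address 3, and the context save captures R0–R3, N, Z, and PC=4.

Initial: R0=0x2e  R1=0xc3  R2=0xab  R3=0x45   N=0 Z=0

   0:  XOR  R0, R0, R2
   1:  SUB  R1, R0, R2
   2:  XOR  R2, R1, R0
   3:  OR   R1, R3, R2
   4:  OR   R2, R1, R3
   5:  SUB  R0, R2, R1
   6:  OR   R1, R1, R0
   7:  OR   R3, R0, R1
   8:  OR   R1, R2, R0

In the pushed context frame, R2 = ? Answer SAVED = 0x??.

after  0: R0=0x85 R1=0xc3 R2=0xab R3=0x45  N=1 Z=0
after  1: R0=0x85 R1=0xda R2=0xab R3=0x45  N=1 Z=0
after  2: R0=0x85 R1=0xda R2=0x5f R3=0x45  N=0 Z=0
after  3: R0=0x85 R1=0x5f R2=0x5f R3=0x45  N=0 Z=0
-- IRQ taken; context saved, return-PC = 4 --

SAVED = 0x5f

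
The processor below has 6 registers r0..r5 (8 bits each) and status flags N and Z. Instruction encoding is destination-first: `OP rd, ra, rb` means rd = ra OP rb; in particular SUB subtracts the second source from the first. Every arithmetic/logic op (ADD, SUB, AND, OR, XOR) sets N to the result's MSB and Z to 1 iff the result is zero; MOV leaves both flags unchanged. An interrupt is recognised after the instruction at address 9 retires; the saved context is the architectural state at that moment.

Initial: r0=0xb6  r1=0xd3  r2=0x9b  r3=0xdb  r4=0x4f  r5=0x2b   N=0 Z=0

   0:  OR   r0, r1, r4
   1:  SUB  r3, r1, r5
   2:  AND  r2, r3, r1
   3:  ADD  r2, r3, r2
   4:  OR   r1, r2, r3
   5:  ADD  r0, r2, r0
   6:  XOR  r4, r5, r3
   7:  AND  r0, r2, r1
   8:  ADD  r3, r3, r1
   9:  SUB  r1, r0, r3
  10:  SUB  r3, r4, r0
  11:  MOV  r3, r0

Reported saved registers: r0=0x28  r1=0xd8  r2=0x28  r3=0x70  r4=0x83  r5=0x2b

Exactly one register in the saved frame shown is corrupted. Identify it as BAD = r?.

after  0: r0=0xdf r1=0xd3 r2=0x9b r3=0xdb r4=0x4f r5=0x2b  N=1 Z=0
after  1: r0=0xdf r1=0xd3 r2=0x9b r3=0xa8 r4=0x4f r5=0x2b  N=1 Z=0
after  2: r0=0xdf r1=0xd3 r2=0x80 r3=0xa8 r4=0x4f r5=0x2b  N=1 Z=0
after  3: r0=0xdf r1=0xd3 r2=0x28 r3=0xa8 r4=0x4f r5=0x2b  N=0 Z=0
after  4: r0=0xdf r1=0xa8 r2=0x28 r3=0xa8 r4=0x4f r5=0x2b  N=1 Z=0
after  5: r0=0x07 r1=0xa8 r2=0x28 r3=0xa8 r4=0x4f r5=0x2b  N=0 Z=0
after  6: r0=0x07 r1=0xa8 r2=0x28 r3=0xa8 r4=0x83 r5=0x2b  N=1 Z=0
after  7: r0=0x28 r1=0xa8 r2=0x28 r3=0xa8 r4=0x83 r5=0x2b  N=0 Z=0
after  8: r0=0x28 r1=0xa8 r2=0x28 r3=0x50 r4=0x83 r5=0x2b  N=0 Z=0
after  9: r0=0x28 r1=0xd8 r2=0x28 r3=0x50 r4=0x83 r5=0x2b  N=1 Z=0
-- IRQ taken; context saved, return-PC = 10 --
mismatch: r3: reported 0x70 vs actual 0x50

BAD = r3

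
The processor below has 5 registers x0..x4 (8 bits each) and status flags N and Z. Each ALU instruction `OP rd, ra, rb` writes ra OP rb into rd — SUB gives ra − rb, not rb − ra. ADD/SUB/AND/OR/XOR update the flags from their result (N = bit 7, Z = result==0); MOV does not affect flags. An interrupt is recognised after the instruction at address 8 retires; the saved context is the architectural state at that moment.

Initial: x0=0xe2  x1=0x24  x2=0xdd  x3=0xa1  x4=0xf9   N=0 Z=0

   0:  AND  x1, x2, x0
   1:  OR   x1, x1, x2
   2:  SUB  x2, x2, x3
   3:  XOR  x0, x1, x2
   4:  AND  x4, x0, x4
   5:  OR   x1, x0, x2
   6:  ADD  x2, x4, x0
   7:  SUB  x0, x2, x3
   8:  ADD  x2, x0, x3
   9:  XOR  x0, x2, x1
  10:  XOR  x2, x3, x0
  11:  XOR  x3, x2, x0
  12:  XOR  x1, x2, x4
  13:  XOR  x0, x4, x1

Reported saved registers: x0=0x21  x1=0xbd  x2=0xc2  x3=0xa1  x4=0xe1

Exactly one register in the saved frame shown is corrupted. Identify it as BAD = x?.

after  0: x0=0xe2 x1=0xc0 x2=0xdd x3=0xa1 x4=0xf9  N=1 Z=0
after  1: x0=0xe2 x1=0xdd x2=0xdd x3=0xa1 x4=0xf9  N=1 Z=0
after  2: x0=0xe2 x1=0xdd x2=0x3c x3=0xa1 x4=0xf9  N=0 Z=0
after  3: x0=0xe1 x1=0xdd x2=0x3c x3=0xa1 x4=0xf9  N=1 Z=0
after  4: x0=0xe1 x1=0xdd x2=0x3c x3=0xa1 x4=0xe1  N=1 Z=0
after  5: x0=0xe1 x1=0xfd x2=0x3c x3=0xa1 x4=0xe1  N=1 Z=0
after  6: x0=0xe1 x1=0xfd x2=0xc2 x3=0xa1 x4=0xe1  N=1 Z=0
after  7: x0=0x21 x1=0xfd x2=0xc2 x3=0xa1 x4=0xe1  N=0 Z=0
after  8: x0=0x21 x1=0xfd x2=0xc2 x3=0xa1 x4=0xe1  N=1 Z=0
-- IRQ taken; context saved, return-PC = 9 --
mismatch: x1: reported 0xbd vs actual 0xfd

BAD = x1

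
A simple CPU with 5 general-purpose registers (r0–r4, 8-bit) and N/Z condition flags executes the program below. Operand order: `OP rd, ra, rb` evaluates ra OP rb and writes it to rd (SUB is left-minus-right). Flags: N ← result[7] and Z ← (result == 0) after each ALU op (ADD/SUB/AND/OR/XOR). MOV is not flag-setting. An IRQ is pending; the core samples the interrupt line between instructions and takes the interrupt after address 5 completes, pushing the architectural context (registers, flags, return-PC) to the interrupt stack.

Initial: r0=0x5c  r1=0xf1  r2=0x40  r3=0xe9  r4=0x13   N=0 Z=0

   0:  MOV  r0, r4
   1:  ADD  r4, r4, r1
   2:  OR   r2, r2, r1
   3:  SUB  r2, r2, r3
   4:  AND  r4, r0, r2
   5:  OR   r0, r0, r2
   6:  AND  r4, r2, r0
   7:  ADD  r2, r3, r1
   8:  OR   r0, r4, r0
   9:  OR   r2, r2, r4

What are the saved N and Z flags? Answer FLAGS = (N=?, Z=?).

FLAGS = (N=0, Z=0)

after  0: r0=0x13 r1=0xf1 r2=0x40 r3=0xe9 r4=0x13  N=0 Z=0
after  1: r0=0x13 r1=0xf1 r2=0x40 r3=0xe9 r4=0x04  N=0 Z=0
after  2: r0=0x13 r1=0xf1 r2=0xf1 r3=0xe9 r4=0x04  N=1 Z=0
after  3: r0=0x13 r1=0xf1 r2=0x08 r3=0xe9 r4=0x04  N=0 Z=0
after  4: r0=0x13 r1=0xf1 r2=0x08 r3=0xe9 r4=0x00  N=0 Z=1
after  5: r0=0x1b r1=0xf1 r2=0x08 r3=0xe9 r4=0x00  N=0 Z=0
-- IRQ taken; context saved, return-PC = 6 --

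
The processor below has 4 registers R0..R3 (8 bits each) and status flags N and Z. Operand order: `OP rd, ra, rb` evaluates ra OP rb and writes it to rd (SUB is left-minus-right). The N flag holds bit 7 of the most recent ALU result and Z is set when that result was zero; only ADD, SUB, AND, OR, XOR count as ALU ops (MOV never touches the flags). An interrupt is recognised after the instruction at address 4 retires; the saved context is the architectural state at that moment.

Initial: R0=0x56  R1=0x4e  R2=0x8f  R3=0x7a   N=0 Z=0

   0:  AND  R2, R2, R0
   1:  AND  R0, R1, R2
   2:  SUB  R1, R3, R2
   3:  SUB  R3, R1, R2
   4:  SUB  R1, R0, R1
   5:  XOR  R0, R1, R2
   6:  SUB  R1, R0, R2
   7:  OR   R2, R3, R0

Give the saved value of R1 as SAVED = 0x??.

SAVED = 0x92

after  0: R0=0x56 R1=0x4e R2=0x06 R3=0x7a  N=0 Z=0
after  1: R0=0x06 R1=0x4e R2=0x06 R3=0x7a  N=0 Z=0
after  2: R0=0x06 R1=0x74 R2=0x06 R3=0x7a  N=0 Z=0
after  3: R0=0x06 R1=0x74 R2=0x06 R3=0x6e  N=0 Z=0
after  4: R0=0x06 R1=0x92 R2=0x06 R3=0x6e  N=1 Z=0
-- IRQ taken; context saved, return-PC = 5 --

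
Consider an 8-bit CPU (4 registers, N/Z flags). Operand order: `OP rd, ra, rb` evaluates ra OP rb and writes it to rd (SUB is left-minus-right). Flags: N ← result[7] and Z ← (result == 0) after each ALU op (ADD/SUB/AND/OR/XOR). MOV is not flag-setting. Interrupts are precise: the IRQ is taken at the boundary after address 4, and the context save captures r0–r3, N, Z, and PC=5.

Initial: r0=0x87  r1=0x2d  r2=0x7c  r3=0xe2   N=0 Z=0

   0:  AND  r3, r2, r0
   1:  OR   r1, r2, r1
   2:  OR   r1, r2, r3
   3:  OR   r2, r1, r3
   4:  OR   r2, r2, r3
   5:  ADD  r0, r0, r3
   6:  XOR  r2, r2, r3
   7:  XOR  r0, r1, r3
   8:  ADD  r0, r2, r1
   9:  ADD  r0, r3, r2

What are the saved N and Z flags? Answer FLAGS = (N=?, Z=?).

after  0: r0=0x87 r1=0x2d r2=0x7c r3=0x04  N=0 Z=0
after  1: r0=0x87 r1=0x7d r2=0x7c r3=0x04  N=0 Z=0
after  2: r0=0x87 r1=0x7c r2=0x7c r3=0x04  N=0 Z=0
after  3: r0=0x87 r1=0x7c r2=0x7c r3=0x04  N=0 Z=0
after  4: r0=0x87 r1=0x7c r2=0x7c r3=0x04  N=0 Z=0
-- IRQ taken; context saved, return-PC = 5 --

FLAGS = (N=0, Z=0)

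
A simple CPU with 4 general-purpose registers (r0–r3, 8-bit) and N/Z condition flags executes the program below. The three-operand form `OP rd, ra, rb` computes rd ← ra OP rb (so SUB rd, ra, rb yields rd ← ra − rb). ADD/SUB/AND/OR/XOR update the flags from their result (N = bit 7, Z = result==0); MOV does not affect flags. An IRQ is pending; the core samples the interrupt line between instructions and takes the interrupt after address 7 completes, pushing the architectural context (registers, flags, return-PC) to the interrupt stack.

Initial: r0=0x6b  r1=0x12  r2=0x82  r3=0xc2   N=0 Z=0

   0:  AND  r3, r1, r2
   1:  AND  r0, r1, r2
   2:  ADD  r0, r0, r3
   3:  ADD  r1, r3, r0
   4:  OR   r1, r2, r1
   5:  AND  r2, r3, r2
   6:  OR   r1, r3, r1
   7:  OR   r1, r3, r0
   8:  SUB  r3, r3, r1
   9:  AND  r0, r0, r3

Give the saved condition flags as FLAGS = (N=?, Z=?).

after  0: r0=0x6b r1=0x12 r2=0x82 r3=0x02  N=0 Z=0
after  1: r0=0x02 r1=0x12 r2=0x82 r3=0x02  N=0 Z=0
after  2: r0=0x04 r1=0x12 r2=0x82 r3=0x02  N=0 Z=0
after  3: r0=0x04 r1=0x06 r2=0x82 r3=0x02  N=0 Z=0
after  4: r0=0x04 r1=0x86 r2=0x82 r3=0x02  N=1 Z=0
after  5: r0=0x04 r1=0x86 r2=0x02 r3=0x02  N=0 Z=0
after  6: r0=0x04 r1=0x86 r2=0x02 r3=0x02  N=1 Z=0
after  7: r0=0x04 r1=0x06 r2=0x02 r3=0x02  N=0 Z=0
-- IRQ taken; context saved, return-PC = 8 --

FLAGS = (N=0, Z=0)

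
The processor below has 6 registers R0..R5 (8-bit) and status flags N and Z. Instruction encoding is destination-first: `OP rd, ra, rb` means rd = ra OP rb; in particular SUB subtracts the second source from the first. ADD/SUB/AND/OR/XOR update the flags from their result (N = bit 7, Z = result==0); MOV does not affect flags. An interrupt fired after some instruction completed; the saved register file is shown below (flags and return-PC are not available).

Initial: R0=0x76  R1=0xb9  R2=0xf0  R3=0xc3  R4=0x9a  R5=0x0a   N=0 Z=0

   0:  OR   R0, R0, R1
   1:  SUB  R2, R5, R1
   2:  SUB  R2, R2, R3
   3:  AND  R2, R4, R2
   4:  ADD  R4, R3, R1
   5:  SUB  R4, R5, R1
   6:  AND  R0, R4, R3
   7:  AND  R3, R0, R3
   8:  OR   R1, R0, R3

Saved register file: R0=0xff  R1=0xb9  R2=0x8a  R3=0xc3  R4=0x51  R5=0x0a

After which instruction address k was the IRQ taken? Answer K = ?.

K = 5

after  0: R0=0xff R1=0xb9 R2=0xf0 R3=0xc3 R4=0x9a R5=0x0a  N=1 Z=0
after  1: R0=0xff R1=0xb9 R2=0x51 R3=0xc3 R4=0x9a R5=0x0a  N=0 Z=0
after  2: R0=0xff R1=0xb9 R2=0x8e R3=0xc3 R4=0x9a R5=0x0a  N=1 Z=0
after  3: R0=0xff R1=0xb9 R2=0x8a R3=0xc3 R4=0x9a R5=0x0a  N=1 Z=0
after  4: R0=0xff R1=0xb9 R2=0x8a R3=0xc3 R4=0x7c R5=0x0a  N=0 Z=0
after  5: R0=0xff R1=0xb9 R2=0x8a R3=0xc3 R4=0x51 R5=0x0a  N=0 Z=0
-- IRQ taken; context saved, return-PC = 6 --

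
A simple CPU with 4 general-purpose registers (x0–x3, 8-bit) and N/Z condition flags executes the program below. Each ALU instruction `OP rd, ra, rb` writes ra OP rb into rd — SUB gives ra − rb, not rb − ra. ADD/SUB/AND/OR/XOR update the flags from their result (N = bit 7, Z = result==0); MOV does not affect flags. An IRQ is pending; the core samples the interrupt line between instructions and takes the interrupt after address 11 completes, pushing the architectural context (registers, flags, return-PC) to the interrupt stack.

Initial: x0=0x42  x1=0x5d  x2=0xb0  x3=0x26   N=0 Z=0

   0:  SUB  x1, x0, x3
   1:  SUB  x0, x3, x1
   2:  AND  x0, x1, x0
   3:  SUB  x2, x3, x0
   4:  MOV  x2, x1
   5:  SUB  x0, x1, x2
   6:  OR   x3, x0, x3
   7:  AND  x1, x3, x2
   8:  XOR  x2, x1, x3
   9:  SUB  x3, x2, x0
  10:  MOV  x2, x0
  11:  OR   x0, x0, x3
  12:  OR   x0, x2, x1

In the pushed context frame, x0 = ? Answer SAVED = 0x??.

after  0: x0=0x42 x1=0x1c x2=0xb0 x3=0x26  N=0 Z=0
after  1: x0=0x0a x1=0x1c x2=0xb0 x3=0x26  N=0 Z=0
after  2: x0=0x08 x1=0x1c x2=0xb0 x3=0x26  N=0 Z=0
after  3: x0=0x08 x1=0x1c x2=0x1e x3=0x26  N=0 Z=0
after  4: x0=0x08 x1=0x1c x2=0x1c x3=0x26  N=0 Z=0
after  5: x0=0x00 x1=0x1c x2=0x1c x3=0x26  N=0 Z=1
after  6: x0=0x00 x1=0x1c x2=0x1c x3=0x26  N=0 Z=0
after  7: x0=0x00 x1=0x04 x2=0x1c x3=0x26  N=0 Z=0
after  8: x0=0x00 x1=0x04 x2=0x22 x3=0x26  N=0 Z=0
after  9: x0=0x00 x1=0x04 x2=0x22 x3=0x22  N=0 Z=0
after 10: x0=0x00 x1=0x04 x2=0x00 x3=0x22  N=0 Z=0
after 11: x0=0x22 x1=0x04 x2=0x00 x3=0x22  N=0 Z=0
-- IRQ taken; context saved, return-PC = 12 --

SAVED = 0x22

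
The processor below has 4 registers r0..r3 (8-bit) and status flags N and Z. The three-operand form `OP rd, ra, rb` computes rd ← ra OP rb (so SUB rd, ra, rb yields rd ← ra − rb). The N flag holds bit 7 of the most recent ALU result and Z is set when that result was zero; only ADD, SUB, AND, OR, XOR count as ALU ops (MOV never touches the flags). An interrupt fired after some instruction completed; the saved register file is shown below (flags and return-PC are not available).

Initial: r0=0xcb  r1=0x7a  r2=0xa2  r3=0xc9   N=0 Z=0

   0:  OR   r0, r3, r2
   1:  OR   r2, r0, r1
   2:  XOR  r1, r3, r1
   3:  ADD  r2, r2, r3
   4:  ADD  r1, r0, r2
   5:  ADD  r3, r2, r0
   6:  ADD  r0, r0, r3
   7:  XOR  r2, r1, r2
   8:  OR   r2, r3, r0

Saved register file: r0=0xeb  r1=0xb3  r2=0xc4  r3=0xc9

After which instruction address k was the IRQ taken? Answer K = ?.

K = 3

after  0: r0=0xeb r1=0x7a r2=0xa2 r3=0xc9  N=1 Z=0
after  1: r0=0xeb r1=0x7a r2=0xfb r3=0xc9  N=1 Z=0
after  2: r0=0xeb r1=0xb3 r2=0xfb r3=0xc9  N=1 Z=0
after  3: r0=0xeb r1=0xb3 r2=0xc4 r3=0xc9  N=1 Z=0
-- IRQ taken; context saved, return-PC = 4 --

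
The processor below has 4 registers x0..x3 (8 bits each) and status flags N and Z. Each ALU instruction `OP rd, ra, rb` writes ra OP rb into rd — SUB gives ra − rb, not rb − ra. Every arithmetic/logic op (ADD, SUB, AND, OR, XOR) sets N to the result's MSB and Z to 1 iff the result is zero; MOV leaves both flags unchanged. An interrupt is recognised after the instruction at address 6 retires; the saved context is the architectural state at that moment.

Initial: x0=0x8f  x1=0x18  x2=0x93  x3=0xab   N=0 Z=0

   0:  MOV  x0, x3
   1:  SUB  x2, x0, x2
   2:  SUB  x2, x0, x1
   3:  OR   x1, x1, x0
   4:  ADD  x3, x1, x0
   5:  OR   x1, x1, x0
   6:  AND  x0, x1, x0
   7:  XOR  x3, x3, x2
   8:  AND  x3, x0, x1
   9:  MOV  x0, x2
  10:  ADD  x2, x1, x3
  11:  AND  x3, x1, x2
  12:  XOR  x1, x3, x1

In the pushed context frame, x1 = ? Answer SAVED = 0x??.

after  0: x0=0xab x1=0x18 x2=0x93 x3=0xab  N=0 Z=0
after  1: x0=0xab x1=0x18 x2=0x18 x3=0xab  N=0 Z=0
after  2: x0=0xab x1=0x18 x2=0x93 x3=0xab  N=1 Z=0
after  3: x0=0xab x1=0xbb x2=0x93 x3=0xab  N=1 Z=0
after  4: x0=0xab x1=0xbb x2=0x93 x3=0x66  N=0 Z=0
after  5: x0=0xab x1=0xbb x2=0x93 x3=0x66  N=1 Z=0
after  6: x0=0xab x1=0xbb x2=0x93 x3=0x66  N=1 Z=0
-- IRQ taken; context saved, return-PC = 7 --

SAVED = 0xbb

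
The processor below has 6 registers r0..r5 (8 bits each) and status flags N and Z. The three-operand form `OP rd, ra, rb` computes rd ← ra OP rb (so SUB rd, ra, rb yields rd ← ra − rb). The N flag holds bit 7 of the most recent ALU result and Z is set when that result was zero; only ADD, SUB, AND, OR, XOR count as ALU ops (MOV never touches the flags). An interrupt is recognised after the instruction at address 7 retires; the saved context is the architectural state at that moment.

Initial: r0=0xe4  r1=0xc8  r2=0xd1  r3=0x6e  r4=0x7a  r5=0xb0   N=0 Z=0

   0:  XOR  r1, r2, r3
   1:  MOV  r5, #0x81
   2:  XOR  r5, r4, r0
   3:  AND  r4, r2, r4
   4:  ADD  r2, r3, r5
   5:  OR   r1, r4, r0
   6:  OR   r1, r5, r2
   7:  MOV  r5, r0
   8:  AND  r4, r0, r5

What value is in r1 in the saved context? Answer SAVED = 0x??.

after  0: r0=0xe4 r1=0xbf r2=0xd1 r3=0x6e r4=0x7a r5=0xb0  N=1 Z=0
after  1: r0=0xe4 r1=0xbf r2=0xd1 r3=0x6e r4=0x7a r5=0x81  N=1 Z=0
after  2: r0=0xe4 r1=0xbf r2=0xd1 r3=0x6e r4=0x7a r5=0x9e  N=1 Z=0
after  3: r0=0xe4 r1=0xbf r2=0xd1 r3=0x6e r4=0x50 r5=0x9e  N=0 Z=0
after  4: r0=0xe4 r1=0xbf r2=0x0c r3=0x6e r4=0x50 r5=0x9e  N=0 Z=0
after  5: r0=0xe4 r1=0xf4 r2=0x0c r3=0x6e r4=0x50 r5=0x9e  N=1 Z=0
after  6: r0=0xe4 r1=0x9e r2=0x0c r3=0x6e r4=0x50 r5=0x9e  N=1 Z=0
after  7: r0=0xe4 r1=0x9e r2=0x0c r3=0x6e r4=0x50 r5=0xe4  N=1 Z=0
-- IRQ taken; context saved, return-PC = 8 --

SAVED = 0x9e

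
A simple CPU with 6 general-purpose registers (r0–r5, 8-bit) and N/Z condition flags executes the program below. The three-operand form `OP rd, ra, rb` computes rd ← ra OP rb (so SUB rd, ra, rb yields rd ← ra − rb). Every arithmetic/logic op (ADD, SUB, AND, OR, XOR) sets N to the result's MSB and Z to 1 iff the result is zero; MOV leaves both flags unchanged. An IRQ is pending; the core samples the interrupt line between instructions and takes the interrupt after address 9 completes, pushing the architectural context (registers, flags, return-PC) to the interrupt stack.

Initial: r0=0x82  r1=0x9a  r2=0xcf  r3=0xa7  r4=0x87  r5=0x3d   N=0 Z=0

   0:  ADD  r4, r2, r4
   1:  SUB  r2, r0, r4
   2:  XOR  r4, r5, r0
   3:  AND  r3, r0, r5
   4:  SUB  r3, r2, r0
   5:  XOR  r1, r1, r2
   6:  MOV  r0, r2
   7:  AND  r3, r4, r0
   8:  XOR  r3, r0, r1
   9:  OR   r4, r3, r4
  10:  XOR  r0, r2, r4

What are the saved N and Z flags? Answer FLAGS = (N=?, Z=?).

FLAGS = (N=1, Z=0)

after  0: r0=0x82 r1=0x9a r2=0xcf r3=0xa7 r4=0x56 r5=0x3d  N=0 Z=0
after  1: r0=0x82 r1=0x9a r2=0x2c r3=0xa7 r4=0x56 r5=0x3d  N=0 Z=0
after  2: r0=0x82 r1=0x9a r2=0x2c r3=0xa7 r4=0xbf r5=0x3d  N=1 Z=0
after  3: r0=0x82 r1=0x9a r2=0x2c r3=0x00 r4=0xbf r5=0x3d  N=0 Z=1
after  4: r0=0x82 r1=0x9a r2=0x2c r3=0xaa r4=0xbf r5=0x3d  N=1 Z=0
after  5: r0=0x82 r1=0xb6 r2=0x2c r3=0xaa r4=0xbf r5=0x3d  N=1 Z=0
after  6: r0=0x2c r1=0xb6 r2=0x2c r3=0xaa r4=0xbf r5=0x3d  N=1 Z=0
after  7: r0=0x2c r1=0xb6 r2=0x2c r3=0x2c r4=0xbf r5=0x3d  N=0 Z=0
after  8: r0=0x2c r1=0xb6 r2=0x2c r3=0x9a r4=0xbf r5=0x3d  N=1 Z=0
after  9: r0=0x2c r1=0xb6 r2=0x2c r3=0x9a r4=0xbf r5=0x3d  N=1 Z=0
-- IRQ taken; context saved, return-PC = 10 --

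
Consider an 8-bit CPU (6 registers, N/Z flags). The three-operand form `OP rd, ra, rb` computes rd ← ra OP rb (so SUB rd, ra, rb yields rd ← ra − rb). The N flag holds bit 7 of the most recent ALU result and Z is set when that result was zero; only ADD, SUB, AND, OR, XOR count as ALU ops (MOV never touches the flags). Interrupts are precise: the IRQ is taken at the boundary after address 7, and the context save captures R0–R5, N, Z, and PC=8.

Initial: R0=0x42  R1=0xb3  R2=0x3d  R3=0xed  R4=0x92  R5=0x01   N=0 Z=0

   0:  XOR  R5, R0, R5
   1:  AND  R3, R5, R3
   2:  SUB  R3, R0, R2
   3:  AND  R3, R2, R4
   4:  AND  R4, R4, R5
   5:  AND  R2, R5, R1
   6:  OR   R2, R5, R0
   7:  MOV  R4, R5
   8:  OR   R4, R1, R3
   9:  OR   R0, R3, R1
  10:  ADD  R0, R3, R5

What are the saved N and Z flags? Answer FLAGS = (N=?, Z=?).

after  0: R0=0x42 R1=0xb3 R2=0x3d R3=0xed R4=0x92 R5=0x43  N=0 Z=0
after  1: R0=0x42 R1=0xb3 R2=0x3d R3=0x41 R4=0x92 R5=0x43  N=0 Z=0
after  2: R0=0x42 R1=0xb3 R2=0x3d R3=0x05 R4=0x92 R5=0x43  N=0 Z=0
after  3: R0=0x42 R1=0xb3 R2=0x3d R3=0x10 R4=0x92 R5=0x43  N=0 Z=0
after  4: R0=0x42 R1=0xb3 R2=0x3d R3=0x10 R4=0x02 R5=0x43  N=0 Z=0
after  5: R0=0x42 R1=0xb3 R2=0x03 R3=0x10 R4=0x02 R5=0x43  N=0 Z=0
after  6: R0=0x42 R1=0xb3 R2=0x43 R3=0x10 R4=0x02 R5=0x43  N=0 Z=0
after  7: R0=0x42 R1=0xb3 R2=0x43 R3=0x10 R4=0x43 R5=0x43  N=0 Z=0
-- IRQ taken; context saved, return-PC = 8 --

FLAGS = (N=0, Z=0)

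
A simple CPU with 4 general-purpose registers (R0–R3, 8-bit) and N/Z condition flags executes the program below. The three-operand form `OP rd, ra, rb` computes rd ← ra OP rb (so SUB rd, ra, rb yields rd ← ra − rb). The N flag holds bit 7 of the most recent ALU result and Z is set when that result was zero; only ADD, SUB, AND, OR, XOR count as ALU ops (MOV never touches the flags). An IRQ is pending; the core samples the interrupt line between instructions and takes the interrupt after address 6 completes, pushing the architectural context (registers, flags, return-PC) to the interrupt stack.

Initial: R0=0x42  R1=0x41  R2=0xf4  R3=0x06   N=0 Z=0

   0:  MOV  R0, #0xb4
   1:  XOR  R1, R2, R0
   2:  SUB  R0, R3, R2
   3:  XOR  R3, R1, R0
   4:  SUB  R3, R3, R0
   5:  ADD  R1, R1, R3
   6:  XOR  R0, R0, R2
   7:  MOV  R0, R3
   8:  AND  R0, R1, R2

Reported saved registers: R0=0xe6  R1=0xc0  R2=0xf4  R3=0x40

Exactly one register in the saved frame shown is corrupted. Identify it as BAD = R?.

BAD = R1

after  0: R0=0xb4 R1=0x41 R2=0xf4 R3=0x06  N=0 Z=0
after  1: R0=0xb4 R1=0x40 R2=0xf4 R3=0x06  N=0 Z=0
after  2: R0=0x12 R1=0x40 R2=0xf4 R3=0x06  N=0 Z=0
after  3: R0=0x12 R1=0x40 R2=0xf4 R3=0x52  N=0 Z=0
after  4: R0=0x12 R1=0x40 R2=0xf4 R3=0x40  N=0 Z=0
after  5: R0=0x12 R1=0x80 R2=0xf4 R3=0x40  N=1 Z=0
after  6: R0=0xe6 R1=0x80 R2=0xf4 R3=0x40  N=1 Z=0
-- IRQ taken; context saved, return-PC = 7 --
mismatch: R1: reported 0xc0 vs actual 0x80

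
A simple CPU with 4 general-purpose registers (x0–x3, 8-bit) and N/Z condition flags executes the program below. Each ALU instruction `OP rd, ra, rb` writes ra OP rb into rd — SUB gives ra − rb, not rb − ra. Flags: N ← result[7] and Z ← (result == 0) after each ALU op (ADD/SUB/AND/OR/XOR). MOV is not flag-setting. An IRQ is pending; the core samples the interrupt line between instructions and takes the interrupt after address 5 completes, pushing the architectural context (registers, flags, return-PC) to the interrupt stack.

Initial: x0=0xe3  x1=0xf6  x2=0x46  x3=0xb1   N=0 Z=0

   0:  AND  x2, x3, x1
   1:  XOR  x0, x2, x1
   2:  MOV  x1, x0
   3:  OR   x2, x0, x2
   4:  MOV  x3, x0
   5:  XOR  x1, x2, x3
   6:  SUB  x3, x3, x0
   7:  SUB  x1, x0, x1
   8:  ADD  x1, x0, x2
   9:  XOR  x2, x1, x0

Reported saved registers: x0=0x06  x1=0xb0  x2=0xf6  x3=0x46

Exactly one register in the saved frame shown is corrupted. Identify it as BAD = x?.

BAD = x0

after  0: x0=0xe3 x1=0xf6 x2=0xb0 x3=0xb1  N=1 Z=0
after  1: x0=0x46 x1=0xf6 x2=0xb0 x3=0xb1  N=0 Z=0
after  2: x0=0x46 x1=0x46 x2=0xb0 x3=0xb1  N=0 Z=0
after  3: x0=0x46 x1=0x46 x2=0xf6 x3=0xb1  N=1 Z=0
after  4: x0=0x46 x1=0x46 x2=0xf6 x3=0x46  N=1 Z=0
after  5: x0=0x46 x1=0xb0 x2=0xf6 x3=0x46  N=1 Z=0
-- IRQ taken; context saved, return-PC = 6 --
mismatch: x0: reported 0x06 vs actual 0x46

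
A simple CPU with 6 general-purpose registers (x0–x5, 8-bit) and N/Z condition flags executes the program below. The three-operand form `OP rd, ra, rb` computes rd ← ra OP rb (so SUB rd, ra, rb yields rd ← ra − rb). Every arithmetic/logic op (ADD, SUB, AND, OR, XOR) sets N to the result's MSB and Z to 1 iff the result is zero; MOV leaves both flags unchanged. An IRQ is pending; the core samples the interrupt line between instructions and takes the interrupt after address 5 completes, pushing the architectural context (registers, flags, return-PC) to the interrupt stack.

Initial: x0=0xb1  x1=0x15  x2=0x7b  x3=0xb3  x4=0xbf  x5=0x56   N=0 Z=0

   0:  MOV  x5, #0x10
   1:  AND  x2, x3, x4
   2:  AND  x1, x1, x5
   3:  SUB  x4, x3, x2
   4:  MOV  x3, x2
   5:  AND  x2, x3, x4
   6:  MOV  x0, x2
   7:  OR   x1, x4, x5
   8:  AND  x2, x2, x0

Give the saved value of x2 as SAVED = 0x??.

after  0: x0=0xb1 x1=0x15 x2=0x7b x3=0xb3 x4=0xbf x5=0x10  N=0 Z=0
after  1: x0=0xb1 x1=0x15 x2=0xb3 x3=0xb3 x4=0xbf x5=0x10  N=1 Z=0
after  2: x0=0xb1 x1=0x10 x2=0xb3 x3=0xb3 x4=0xbf x5=0x10  N=0 Z=0
after  3: x0=0xb1 x1=0x10 x2=0xb3 x3=0xb3 x4=0x00 x5=0x10  N=0 Z=1
after  4: x0=0xb1 x1=0x10 x2=0xb3 x3=0xb3 x4=0x00 x5=0x10  N=0 Z=1
after  5: x0=0xb1 x1=0x10 x2=0x00 x3=0xb3 x4=0x00 x5=0x10  N=0 Z=1
-- IRQ taken; context saved, return-PC = 6 --

SAVED = 0x00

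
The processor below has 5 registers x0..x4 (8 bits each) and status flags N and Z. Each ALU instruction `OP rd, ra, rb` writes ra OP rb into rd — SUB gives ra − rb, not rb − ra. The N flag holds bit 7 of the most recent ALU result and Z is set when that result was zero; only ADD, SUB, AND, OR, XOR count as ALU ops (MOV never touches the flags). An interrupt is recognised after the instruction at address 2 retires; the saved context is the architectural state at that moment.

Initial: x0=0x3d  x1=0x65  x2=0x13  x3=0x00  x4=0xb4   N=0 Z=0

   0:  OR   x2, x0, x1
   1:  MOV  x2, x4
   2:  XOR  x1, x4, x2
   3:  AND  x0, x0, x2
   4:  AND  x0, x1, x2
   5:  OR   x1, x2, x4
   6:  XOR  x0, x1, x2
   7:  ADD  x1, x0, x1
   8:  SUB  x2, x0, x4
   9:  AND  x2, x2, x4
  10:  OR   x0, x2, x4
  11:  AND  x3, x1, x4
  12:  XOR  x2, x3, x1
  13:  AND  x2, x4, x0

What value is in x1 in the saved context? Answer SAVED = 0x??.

SAVED = 0x00

after  0: x0=0x3d x1=0x65 x2=0x7d x3=0x00 x4=0xb4  N=0 Z=0
after  1: x0=0x3d x1=0x65 x2=0xb4 x3=0x00 x4=0xb4  N=0 Z=0
after  2: x0=0x3d x1=0x00 x2=0xb4 x3=0x00 x4=0xb4  N=0 Z=1
-- IRQ taken; context saved, return-PC = 3 --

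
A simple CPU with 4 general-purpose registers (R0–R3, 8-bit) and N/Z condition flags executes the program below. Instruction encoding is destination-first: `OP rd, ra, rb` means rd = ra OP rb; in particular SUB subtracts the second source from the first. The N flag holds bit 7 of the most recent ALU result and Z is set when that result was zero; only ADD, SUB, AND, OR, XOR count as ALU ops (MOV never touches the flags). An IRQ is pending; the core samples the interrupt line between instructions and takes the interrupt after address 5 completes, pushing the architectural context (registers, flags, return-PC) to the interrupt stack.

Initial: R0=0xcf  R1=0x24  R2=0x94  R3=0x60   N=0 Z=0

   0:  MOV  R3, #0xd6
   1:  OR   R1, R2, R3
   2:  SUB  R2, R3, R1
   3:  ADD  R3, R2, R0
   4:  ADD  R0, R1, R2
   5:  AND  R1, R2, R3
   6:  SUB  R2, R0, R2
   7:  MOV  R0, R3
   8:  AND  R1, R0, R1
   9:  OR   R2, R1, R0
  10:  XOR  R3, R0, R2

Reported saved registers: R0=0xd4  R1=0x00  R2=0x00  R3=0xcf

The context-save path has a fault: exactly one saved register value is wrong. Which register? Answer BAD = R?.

after  0: R0=0xcf R1=0x24 R2=0x94 R3=0xd6  N=0 Z=0
after  1: R0=0xcf R1=0xd6 R2=0x94 R3=0xd6  N=1 Z=0
after  2: R0=0xcf R1=0xd6 R2=0x00 R3=0xd6  N=0 Z=1
after  3: R0=0xcf R1=0xd6 R2=0x00 R3=0xcf  N=1 Z=0
after  4: R0=0xd6 R1=0xd6 R2=0x00 R3=0xcf  N=1 Z=0
after  5: R0=0xd6 R1=0x00 R2=0x00 R3=0xcf  N=0 Z=1
-- IRQ taken; context saved, return-PC = 6 --
mismatch: R0: reported 0xd4 vs actual 0xd6

BAD = R0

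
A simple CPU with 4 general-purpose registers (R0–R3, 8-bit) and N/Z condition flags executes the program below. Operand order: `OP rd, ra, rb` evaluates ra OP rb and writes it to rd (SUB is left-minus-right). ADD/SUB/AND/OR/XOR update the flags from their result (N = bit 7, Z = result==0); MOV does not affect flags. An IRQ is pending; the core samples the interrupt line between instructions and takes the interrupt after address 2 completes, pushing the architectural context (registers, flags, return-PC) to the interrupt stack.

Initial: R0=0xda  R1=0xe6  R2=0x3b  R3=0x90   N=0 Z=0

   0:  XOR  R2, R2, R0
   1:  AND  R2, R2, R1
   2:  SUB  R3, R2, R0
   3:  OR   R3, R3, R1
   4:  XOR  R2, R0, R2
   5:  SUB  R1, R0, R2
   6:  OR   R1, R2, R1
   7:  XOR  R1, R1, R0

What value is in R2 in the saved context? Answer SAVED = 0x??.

after  0: R0=0xda R1=0xe6 R2=0xe1 R3=0x90  N=1 Z=0
after  1: R0=0xda R1=0xe6 R2=0xe0 R3=0x90  N=1 Z=0
after  2: R0=0xda R1=0xe6 R2=0xe0 R3=0x06  N=0 Z=0
-- IRQ taken; context saved, return-PC = 3 --

SAVED = 0xe0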